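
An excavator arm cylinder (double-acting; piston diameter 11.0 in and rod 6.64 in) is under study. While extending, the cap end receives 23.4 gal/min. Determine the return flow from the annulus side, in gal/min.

Q_out ≈ 14.9 gal/min

Cap-side area A_cap = π/4 × (11.0 in)² = 95.03 in^2
Rod-side annular area A_ann = π/4 × (11.0² − 6.64²) = 60.41 in^2
Piston speed v = Q_in/A_cap; rod-end outflow Q_out = v × A_ann = Q_in × A_ann/A_cap.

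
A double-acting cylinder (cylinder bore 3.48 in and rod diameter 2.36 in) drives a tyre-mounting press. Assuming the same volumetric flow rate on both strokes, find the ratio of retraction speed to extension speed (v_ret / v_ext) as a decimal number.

Cap-side area A_cap = π/4 × (3.48 in)² = 9.511 in^2
Rod-side annular area A_ann = π/4 × (3.48² − 2.36²) = 5.137 in^2
For equal Q, v ∝ 1/A, so v_ret/v_ext = A_cap/A_ann.

v_ret/v_ext ≈ 1.85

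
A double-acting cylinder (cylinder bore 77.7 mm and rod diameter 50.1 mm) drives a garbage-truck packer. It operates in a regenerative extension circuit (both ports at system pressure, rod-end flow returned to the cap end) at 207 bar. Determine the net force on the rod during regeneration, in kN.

With equal pressure on both faces, forces on the annular region cancel; the net push is pressure × rod cross-section.
Rod cross-section A_rod = π/4 × (50.1 mm)² = 1971 mm^2
F = P × A_rod

F ≈ 40.8 kN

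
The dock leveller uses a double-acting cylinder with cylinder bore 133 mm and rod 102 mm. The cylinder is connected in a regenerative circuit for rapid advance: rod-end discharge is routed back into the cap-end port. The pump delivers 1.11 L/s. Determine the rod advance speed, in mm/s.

In regeneration the rod-end outflow joins the pump flow into the cap end, so the net volume the pump must supply per unit advance equals the rod cross-section area.
Rod cross-section A_rod = π/4 × (102 mm)² = 8171 mm^2
v = Q_pump / A_rod

v ≈ 136 mm/s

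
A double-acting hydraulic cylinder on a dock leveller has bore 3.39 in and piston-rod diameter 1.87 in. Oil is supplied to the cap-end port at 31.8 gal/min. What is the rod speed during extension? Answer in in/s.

v ≈ 13.6 in/s

Cap-side area A_cap = π/4 × (3.39 in)² = 9.026 in^2
v = Q / A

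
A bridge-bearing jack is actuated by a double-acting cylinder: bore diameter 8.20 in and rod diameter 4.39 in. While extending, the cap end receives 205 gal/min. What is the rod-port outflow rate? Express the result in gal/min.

Q_out ≈ 146 gal/min

Cap-side area A_cap = π/4 × (8.20 in)² = 52.81 in^2
Rod-side annular area A_ann = π/4 × (8.20² − 4.39²) = 37.67 in^2
Piston speed v = Q_in/A_cap; rod-end outflow Q_out = v × A_ann = Q_in × A_ann/A_cap.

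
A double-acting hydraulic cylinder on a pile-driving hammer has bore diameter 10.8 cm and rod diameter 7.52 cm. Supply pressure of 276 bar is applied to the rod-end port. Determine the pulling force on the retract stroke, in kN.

Rod-side annular area A_ann = π/4 × (10.8² − 7.52²) = 47.19 cm^2
On retraction the pressure acts on the annular area (bore minus rod).
F = P × A_ann

F ≈ 130 kN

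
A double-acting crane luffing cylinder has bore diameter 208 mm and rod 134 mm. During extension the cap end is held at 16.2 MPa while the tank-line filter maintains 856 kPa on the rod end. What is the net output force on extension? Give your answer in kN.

F ≈ 533 kN

Cap-side area A_cap = π/4 × (208 mm)² = 33980 mm^2
Rod-side annular area A_ann = π/4 × (208² − 134²) = 19880 mm^2
Net thrust = P_cap·A_cap − P_rod·A_ann = 550.5 kN − 17.01 kN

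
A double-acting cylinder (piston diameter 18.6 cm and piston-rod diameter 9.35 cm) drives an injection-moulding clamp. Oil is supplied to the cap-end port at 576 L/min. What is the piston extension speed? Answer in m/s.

Cap-side area A_cap = π/4 × (18.6 cm)² = 271.7 cm^2
v = Q / A

v ≈ 0.353 m/s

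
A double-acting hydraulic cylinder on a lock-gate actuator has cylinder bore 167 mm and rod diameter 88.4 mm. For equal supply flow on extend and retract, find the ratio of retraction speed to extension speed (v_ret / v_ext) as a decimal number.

Cap-side area A_cap = π/4 × (167 mm)² = 21900 mm^2
Rod-side annular area A_ann = π/4 × (167² − 88.4²) = 15770 mm^2
For equal Q, v ∝ 1/A, so v_ret/v_ext = A_cap/A_ann.

v_ret/v_ext ≈ 1.39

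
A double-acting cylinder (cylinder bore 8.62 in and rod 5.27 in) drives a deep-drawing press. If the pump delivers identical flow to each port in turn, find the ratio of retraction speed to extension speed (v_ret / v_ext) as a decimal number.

Cap-side area A_cap = π/4 × (8.62 in)² = 58.36 in^2
Rod-side annular area A_ann = π/4 × (8.62² − 5.27²) = 36.55 in^2
For equal Q, v ∝ 1/A, so v_ret/v_ext = A_cap/A_ann.

v_ret/v_ext ≈ 1.60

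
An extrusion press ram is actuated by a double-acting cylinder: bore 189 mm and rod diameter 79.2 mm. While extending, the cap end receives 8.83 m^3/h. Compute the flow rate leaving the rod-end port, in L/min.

Q_out ≈ 121 L/min

Cap-side area A_cap = π/4 × (189 mm)² = 28060 mm^2
Rod-side annular area A_ann = π/4 × (189² − 79.2²) = 23130 mm^2
Piston speed v = Q_in/A_cap; rod-end outflow Q_out = v × A_ann = Q_in × A_ann/A_cap.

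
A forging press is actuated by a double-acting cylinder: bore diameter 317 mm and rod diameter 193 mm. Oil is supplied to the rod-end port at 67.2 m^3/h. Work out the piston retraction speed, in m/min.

v ≈ 22.5 m/min

Rod-side annular area A_ann = π/4 × (317² − 193²) = 49670 mm^2
Flow into the rod-end port fills the annular volume.
v = Q / A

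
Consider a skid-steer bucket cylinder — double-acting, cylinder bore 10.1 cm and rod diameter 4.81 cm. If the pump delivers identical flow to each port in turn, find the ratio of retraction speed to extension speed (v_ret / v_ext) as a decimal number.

v_ret/v_ext ≈ 1.29

Cap-side area A_cap = π/4 × (10.1 cm)² = 80.12 cm^2
Rod-side annular area A_ann = π/4 × (10.1² − 4.81²) = 61.95 cm^2
For equal Q, v ∝ 1/A, so v_ret/v_ext = A_cap/A_ann.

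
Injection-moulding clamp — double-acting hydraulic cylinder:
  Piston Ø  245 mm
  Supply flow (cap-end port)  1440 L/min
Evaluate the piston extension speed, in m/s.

v ≈ 0.509 m/s

Cap-side area A_cap = π/4 × (245 mm)² = 47140 mm^2
v = Q / A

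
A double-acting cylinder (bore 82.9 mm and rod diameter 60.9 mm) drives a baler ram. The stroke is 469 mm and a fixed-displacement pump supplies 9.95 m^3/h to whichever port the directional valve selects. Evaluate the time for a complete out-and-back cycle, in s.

Cap-side area A_cap = π/4 × (82.9 mm)² = 5398 mm^2
Rod-side annular area A_ann = π/4 × (82.9² − 60.9²) = 2485 mm^2
t_ext = A_cap·L/Q = 0.9159 s
t_ret = A_ann·L/Q = 0.4216 s
t_cycle = t_ext + t_ret

t ≈ 1.34 s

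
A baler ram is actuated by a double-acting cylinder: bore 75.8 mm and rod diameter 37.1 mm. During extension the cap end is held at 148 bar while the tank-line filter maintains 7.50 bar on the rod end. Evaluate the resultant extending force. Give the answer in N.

Cap-side area A_cap = π/4 × (75.8 mm)² = 4513 mm^2
Rod-side annular area A_ann = π/4 × (75.8² − 37.1²) = 3432 mm^2
Net thrust = P_cap·A_cap − P_rod·A_ann = 66790 N − 2574 N

F ≈ 64200 N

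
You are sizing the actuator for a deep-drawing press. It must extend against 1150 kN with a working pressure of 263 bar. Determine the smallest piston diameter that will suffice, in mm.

Extension force acts on the full piston face: F = P × (π/4)D².
D = √(4F / (πP)) = √(4 × 1150 kN / (π × 263 bar))

D ≈ 236 mm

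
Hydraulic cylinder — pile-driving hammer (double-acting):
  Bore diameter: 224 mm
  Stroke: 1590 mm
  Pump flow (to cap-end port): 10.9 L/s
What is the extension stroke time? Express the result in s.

t ≈ 5.75 s

Cap-side area A_cap = π/4 × (224 mm)² = 39410 mm^2
Swept volume V = A × L; t = V / Q = A·L / Q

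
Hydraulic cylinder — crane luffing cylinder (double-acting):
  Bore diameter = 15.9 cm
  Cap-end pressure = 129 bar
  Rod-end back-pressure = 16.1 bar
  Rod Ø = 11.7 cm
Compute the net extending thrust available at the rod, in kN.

Cap-side area A_cap = π/4 × (15.9 cm)² = 198.6 cm^2
Rod-side annular area A_ann = π/4 × (15.9² − 11.7²) = 91.04 cm^2
Net thrust = P_cap·A_cap − P_rod·A_ann = 256.1 kN − 14.66 kN

F ≈ 241 kN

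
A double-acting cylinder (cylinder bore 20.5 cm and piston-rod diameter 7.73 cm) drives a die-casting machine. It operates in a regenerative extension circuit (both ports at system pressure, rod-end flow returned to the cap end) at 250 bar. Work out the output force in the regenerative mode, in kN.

With equal pressure on both faces, forces on the annular region cancel; the net push is pressure × rod cross-section.
Rod cross-section A_rod = π/4 × (7.73 cm)² = 46.93 cm^2
F = P × A_rod

F ≈ 117 kN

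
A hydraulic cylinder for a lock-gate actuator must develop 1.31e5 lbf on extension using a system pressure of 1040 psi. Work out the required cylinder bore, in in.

D ≈ 12.7 in

Extension force acts on the full piston face: F = P × (π/4)D².
D = √(4F / (πP)) = √(4 × 1.31e5 lbf / (π × 1040 psi))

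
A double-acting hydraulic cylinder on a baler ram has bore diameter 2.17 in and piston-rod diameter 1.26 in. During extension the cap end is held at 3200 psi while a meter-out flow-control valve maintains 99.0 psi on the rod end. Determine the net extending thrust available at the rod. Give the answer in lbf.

F ≈ 11600 lbf

Cap-side area A_cap = π/4 × (2.17 in)² = 3.698 in^2
Rod-side annular area A_ann = π/4 × (2.17² − 1.26²) = 2.451 in^2
Net thrust = P_cap·A_cap − P_rod·A_ann = 11830 lbf − 242.7 lbf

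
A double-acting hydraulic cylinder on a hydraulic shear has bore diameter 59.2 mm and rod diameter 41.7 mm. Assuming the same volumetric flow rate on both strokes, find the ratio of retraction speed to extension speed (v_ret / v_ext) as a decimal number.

Cap-side area A_cap = π/4 × (59.2 mm)² = 2753 mm^2
Rod-side annular area A_ann = π/4 × (59.2² − 41.7²) = 1387 mm^2
For equal Q, v ∝ 1/A, so v_ret/v_ext = A_cap/A_ann.

v_ret/v_ext ≈ 1.98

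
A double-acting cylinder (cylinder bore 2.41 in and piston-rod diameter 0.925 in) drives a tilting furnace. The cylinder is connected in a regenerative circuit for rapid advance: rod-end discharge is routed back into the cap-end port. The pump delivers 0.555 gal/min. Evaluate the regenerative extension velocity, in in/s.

v ≈ 3.18 in/s

In regeneration the rod-end outflow joins the pump flow into the cap end, so the net volume the pump must supply per unit advance equals the rod cross-section area.
Rod cross-section A_rod = π/4 × (0.925 in)² = 0.6720 in^2
v = Q_pump / A_rod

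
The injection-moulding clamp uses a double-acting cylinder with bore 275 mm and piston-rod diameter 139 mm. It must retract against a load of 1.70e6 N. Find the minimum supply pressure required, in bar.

Rod-side annular area A_ann = π/4 × (275² − 139²) = 44220 mm^2
Retraction: pressure acts on the annular area.
P = F / A = 1.70e6 N / A

P ≈ 384 bar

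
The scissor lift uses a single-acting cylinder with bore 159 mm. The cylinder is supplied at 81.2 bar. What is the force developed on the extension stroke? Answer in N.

F ≈ 1.61e5 N

Cap-side area A_cap = π/4 × (159 mm)² = 19860 mm^2
F = P × A_cap = 81.2 bar × A_cap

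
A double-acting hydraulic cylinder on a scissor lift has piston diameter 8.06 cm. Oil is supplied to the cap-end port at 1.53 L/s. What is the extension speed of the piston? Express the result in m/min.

v ≈ 18.0 m/min

Cap-side area A_cap = π/4 × (8.06 cm)² = 51.02 cm^2
v = Q / A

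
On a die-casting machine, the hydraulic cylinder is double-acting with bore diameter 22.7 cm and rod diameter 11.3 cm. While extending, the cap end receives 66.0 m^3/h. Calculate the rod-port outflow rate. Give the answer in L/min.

Q_out ≈ 827 L/min

Cap-side area A_cap = π/4 × (22.7 cm)² = 404.7 cm^2
Rod-side annular area A_ann = π/4 × (22.7² − 11.3²) = 304.4 cm^2
Piston speed v = Q_in/A_cap; rod-end outflow Q_out = v × A_ann = Q_in × A_ann/A_cap.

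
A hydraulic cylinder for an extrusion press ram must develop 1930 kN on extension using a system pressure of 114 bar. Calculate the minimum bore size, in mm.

D ≈ 464 mm

Extension force acts on the full piston face: F = P × (π/4)D².
D = √(4F / (πP)) = √(4 × 1930 kN / (π × 114 bar))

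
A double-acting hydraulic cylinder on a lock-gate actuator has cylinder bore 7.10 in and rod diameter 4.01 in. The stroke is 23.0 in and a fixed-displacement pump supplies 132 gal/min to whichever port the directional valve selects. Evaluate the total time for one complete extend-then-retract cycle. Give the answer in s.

Cap-side area A_cap = π/4 × (7.10 in)² = 39.59 in^2
Rod-side annular area A_ann = π/4 × (7.10² − 4.01²) = 26.96 in^2
t_ext = A_cap·L/Q = 1.792 s
t_ret = A_ann·L/Q = 1.220 s
t_cycle = t_ext + t_ret

t ≈ 3.01 s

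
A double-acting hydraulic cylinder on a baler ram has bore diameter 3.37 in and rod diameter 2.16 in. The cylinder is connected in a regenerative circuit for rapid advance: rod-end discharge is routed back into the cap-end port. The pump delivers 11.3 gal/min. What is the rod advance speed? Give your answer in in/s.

In regeneration the rod-end outflow joins the pump flow into the cap end, so the net volume the pump must supply per unit advance equals the rod cross-section area.
Rod cross-section A_rod = π/4 × (2.16 in)² = 3.664 in^2
v = Q_pump / A_rod

v ≈ 11.9 in/s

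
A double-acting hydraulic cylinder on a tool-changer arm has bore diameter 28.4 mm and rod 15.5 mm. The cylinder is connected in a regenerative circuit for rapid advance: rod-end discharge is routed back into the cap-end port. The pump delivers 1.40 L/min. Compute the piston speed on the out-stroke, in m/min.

In regeneration the rod-end outflow joins the pump flow into the cap end, so the net volume the pump must supply per unit advance equals the rod cross-section area.
Rod cross-section A_rod = π/4 × (15.5 mm)² = 188.7 mm^2
v = Q_pump / A_rod

v ≈ 7.42 m/min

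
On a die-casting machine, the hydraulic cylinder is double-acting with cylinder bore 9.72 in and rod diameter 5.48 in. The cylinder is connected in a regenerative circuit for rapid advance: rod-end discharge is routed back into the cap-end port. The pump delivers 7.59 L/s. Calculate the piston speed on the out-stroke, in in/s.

In regeneration the rod-end outflow joins the pump flow into the cap end, so the net volume the pump must supply per unit advance equals the rod cross-section area.
Rod cross-section A_rod = π/4 × (5.48 in)² = 23.59 in^2
v = Q_pump / A_rod

v ≈ 19.6 in/s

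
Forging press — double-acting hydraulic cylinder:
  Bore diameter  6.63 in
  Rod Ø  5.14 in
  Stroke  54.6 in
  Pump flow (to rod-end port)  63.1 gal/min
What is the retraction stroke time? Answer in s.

t ≈ 3.10 s

Rod-side annular area A_ann = π/4 × (6.63² − 5.14²) = 13.77 in^2
Swept volume V = A × L; t = V / Q = A·L / Q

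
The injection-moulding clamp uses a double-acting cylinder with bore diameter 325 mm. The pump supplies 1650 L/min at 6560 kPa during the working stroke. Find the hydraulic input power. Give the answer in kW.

Hydraulic power = P × Q

W ≈ 180 kW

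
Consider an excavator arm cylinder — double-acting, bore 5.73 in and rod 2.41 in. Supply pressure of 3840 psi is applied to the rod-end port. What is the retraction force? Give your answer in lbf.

Rod-side annular area A_ann = π/4 × (5.73² − 2.41²) = 21.23 in^2
On retraction the pressure acts on the annular area (bore minus rod).
F = P × A_ann

F ≈ 81500 lbf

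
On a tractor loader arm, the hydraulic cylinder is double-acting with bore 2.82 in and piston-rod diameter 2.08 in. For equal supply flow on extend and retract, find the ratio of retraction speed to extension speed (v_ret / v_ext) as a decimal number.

Cap-side area A_cap = π/4 × (2.82 in)² = 6.246 in^2
Rod-side annular area A_ann = π/4 × (2.82² − 2.08²) = 2.848 in^2
For equal Q, v ∝ 1/A, so v_ret/v_ext = A_cap/A_ann.

v_ret/v_ext ≈ 2.19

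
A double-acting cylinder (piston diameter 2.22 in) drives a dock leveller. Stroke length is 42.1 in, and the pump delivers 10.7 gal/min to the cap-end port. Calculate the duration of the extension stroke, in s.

Cap-side area A_cap = π/4 × (2.22 in)² = 3.871 in^2
Swept volume V = A × L; t = V / Q = A·L / Q

t ≈ 3.96 s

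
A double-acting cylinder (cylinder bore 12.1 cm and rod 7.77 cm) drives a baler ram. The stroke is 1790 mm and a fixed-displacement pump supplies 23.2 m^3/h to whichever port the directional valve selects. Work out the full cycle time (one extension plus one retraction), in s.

Cap-side area A_cap = π/4 × (12.1 cm)² = 115.0 cm^2
Rod-side annular area A_ann = π/4 × (12.1² − 7.77²) = 67.57 cm^2
t_ext = A_cap·L/Q = 3.194 s
t_ret = A_ann·L/Q = 1.877 s
t_cycle = t_ext + t_ret

t ≈ 5.07 s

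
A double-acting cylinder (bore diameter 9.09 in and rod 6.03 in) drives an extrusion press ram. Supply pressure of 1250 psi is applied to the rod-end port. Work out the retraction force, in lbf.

F ≈ 45400 lbf

Rod-side annular area A_ann = π/4 × (9.09² − 6.03²) = 36.34 in^2
On retraction the pressure acts on the annular area (bore minus rod).
F = P × A_ann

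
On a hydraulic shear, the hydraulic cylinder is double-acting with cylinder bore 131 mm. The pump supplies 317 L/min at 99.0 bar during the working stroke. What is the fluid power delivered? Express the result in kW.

W ≈ 52.3 kW

Hydraulic power = P × Q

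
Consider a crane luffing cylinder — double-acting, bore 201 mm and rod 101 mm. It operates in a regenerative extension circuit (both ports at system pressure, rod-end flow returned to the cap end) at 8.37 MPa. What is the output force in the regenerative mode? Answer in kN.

F ≈ 67.1 kN

With equal pressure on both faces, forces on the annular region cancel; the net push is pressure × rod cross-section.
Rod cross-section A_rod = π/4 × (101 mm)² = 8012 mm^2
F = P × A_rod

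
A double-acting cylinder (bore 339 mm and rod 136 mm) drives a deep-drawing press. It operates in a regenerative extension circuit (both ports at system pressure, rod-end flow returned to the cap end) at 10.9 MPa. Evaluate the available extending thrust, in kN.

F ≈ 158 kN

With equal pressure on both faces, forces on the annular region cancel; the net push is pressure × rod cross-section.
Rod cross-section A_rod = π/4 × (136 mm)² = 14530 mm^2
F = P × A_rod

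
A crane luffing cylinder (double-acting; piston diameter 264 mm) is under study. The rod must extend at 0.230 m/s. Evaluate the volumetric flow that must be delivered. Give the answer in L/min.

Q ≈ 755 L/min

Cap-side area A_cap = π/4 × (264 mm)² = 54740 mm^2
Q = A × v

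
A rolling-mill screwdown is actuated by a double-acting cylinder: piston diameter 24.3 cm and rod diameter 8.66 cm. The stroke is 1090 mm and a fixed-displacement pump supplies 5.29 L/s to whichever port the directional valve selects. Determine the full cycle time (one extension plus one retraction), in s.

Cap-side area A_cap = π/4 × (24.3 cm)² = 463.8 cm^2
Rod-side annular area A_ann = π/4 × (24.3² − 8.66²) = 404.9 cm^2
t_ext = A_cap·L/Q = 9.556 s
t_ret = A_ann·L/Q = 8.342 s
t_cycle = t_ext + t_ret

t ≈ 17.9 s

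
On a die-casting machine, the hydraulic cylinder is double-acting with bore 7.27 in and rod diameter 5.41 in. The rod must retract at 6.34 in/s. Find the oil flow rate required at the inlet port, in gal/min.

Rod-side annular area A_ann = π/4 × (7.27² − 5.41²) = 18.52 in^2
Q = A × v

Q ≈ 30.5 gal/min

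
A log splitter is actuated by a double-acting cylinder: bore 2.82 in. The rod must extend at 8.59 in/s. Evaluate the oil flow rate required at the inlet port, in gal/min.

Q ≈ 13.9 gal/min

Cap-side area A_cap = π/4 × (2.82 in)² = 6.246 in^2
Q = A × v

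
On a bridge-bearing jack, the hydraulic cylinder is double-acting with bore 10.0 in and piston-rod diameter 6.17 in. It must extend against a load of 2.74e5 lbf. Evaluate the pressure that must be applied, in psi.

Cap-side area A_cap = π/4 × (10.0 in)² = 78.54 in^2
P = F / A = 2.74e5 lbf / A

P ≈ 3490 psi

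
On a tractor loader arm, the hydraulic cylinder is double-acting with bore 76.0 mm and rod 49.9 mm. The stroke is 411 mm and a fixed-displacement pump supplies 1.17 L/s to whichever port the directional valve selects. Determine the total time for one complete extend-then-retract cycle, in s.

t ≈ 2.50 s

Cap-side area A_cap = π/4 × (76.0 mm)² = 4536 mm^2
Rod-side annular area A_ann = π/4 × (76.0² − 49.9²) = 2581 mm^2
t_ext = A_cap·L/Q = 1.594 s
t_ret = A_ann·L/Q = 0.9066 s
t_cycle = t_ext + t_ret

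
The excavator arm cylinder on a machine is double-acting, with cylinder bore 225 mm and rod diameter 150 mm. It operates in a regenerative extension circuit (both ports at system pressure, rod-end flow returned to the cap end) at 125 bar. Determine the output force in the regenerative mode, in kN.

F ≈ 221 kN

With equal pressure on both faces, forces on the annular region cancel; the net push is pressure × rod cross-section.
Rod cross-section A_rod = π/4 × (150 mm)² = 17670 mm^2
F = P × A_rod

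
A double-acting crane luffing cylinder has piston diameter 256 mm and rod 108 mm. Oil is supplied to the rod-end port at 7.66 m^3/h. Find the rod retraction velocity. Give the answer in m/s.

v ≈ 0.0503 m/s

Rod-side annular area A_ann = π/4 × (256² − 108²) = 42310 mm^2
Flow into the rod-end port fills the annular volume.
v = Q / A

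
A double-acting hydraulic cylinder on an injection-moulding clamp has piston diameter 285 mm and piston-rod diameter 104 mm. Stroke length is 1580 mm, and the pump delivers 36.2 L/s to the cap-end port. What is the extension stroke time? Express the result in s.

Cap-side area A_cap = π/4 × (285 mm)² = 63790 mm^2
Swept volume V = A × L; t = V / Q = A·L / Q

t ≈ 2.78 s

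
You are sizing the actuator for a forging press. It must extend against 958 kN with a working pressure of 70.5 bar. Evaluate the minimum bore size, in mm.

D ≈ 416 mm

Extension force acts on the full piston face: F = P × (π/4)D².
D = √(4F / (πP)) = √(4 × 958 kN / (π × 70.5 bar))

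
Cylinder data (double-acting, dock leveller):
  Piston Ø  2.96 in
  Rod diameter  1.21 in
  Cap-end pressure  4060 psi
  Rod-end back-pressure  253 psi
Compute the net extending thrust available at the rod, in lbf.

F ≈ 26500 lbf

Cap-side area A_cap = π/4 × (2.96 in)² = 6.881 in^2
Rod-side annular area A_ann = π/4 × (2.96² − 1.21²) = 5.731 in^2
Net thrust = P_cap·A_cap − P_rod·A_ann = 27940 lbf − 1450 lbf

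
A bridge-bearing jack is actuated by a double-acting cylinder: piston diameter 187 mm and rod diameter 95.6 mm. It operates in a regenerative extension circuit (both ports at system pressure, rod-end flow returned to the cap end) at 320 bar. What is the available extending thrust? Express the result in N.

With equal pressure on both faces, forces on the annular region cancel; the net push is pressure × rod cross-section.
Rod cross-section A_rod = π/4 × (95.6 mm)² = 7178 mm^2
F = P × A_rod

F ≈ 2.30e5 N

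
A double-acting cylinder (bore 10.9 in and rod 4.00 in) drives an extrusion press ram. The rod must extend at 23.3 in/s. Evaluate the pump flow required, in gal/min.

Q ≈ 565 gal/min

Cap-side area A_cap = π/4 × (10.9 in)² = 93.31 in^2
Q = A × v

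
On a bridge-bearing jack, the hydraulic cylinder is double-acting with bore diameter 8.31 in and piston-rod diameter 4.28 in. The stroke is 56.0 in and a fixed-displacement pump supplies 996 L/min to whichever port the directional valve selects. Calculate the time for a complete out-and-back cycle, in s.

t ≈ 5.20 s

Cap-side area A_cap = π/4 × (8.31 in)² = 54.24 in^2
Rod-side annular area A_ann = π/4 × (8.31² − 4.28²) = 39.85 in^2
t_ext = A_cap·L/Q = 2.998 s
t_ret = A_ann·L/Q = 2.203 s
t_cycle = t_ext + t_ret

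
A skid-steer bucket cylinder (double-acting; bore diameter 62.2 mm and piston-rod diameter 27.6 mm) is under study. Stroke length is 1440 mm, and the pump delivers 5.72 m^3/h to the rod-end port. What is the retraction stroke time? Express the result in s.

Rod-side annular area A_ann = π/4 × (62.2² − 27.6²) = 2440 mm^2
Swept volume V = A × L; t = V / Q = A·L / Q

t ≈ 2.21 s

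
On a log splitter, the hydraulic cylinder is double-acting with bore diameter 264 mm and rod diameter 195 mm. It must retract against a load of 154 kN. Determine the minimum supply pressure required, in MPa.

P ≈ 6.19 MPa

Rod-side annular area A_ann = π/4 × (264² − 195²) = 24870 mm^2
Retraction: pressure acts on the annular area.
P = F / A = 154 kN / A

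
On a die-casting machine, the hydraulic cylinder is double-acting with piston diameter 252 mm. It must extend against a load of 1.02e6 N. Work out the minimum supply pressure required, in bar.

P ≈ 205 bar

Cap-side area A_cap = π/4 × (252 mm)² = 49880 mm^2
P = F / A = 1.02e6 N / A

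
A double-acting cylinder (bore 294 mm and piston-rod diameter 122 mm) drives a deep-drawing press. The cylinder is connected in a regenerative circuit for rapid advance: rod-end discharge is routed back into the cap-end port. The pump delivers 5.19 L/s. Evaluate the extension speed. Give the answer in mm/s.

In regeneration the rod-end outflow joins the pump flow into the cap end, so the net volume the pump must supply per unit advance equals the rod cross-section area.
Rod cross-section A_rod = π/4 × (122 mm)² = 11690 mm^2
v = Q_pump / A_rod

v ≈ 444 mm/s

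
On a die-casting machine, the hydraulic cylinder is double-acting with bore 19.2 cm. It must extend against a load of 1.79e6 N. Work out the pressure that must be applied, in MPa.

Cap-side area A_cap = π/4 × (19.2 cm)² = 289.5 cm^2
P = F / A = 1.79e6 N / A

P ≈ 61.8 MPa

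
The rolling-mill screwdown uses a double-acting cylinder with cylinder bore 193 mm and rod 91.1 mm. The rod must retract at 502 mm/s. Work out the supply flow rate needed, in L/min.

Rod-side annular area A_ann = π/4 × (193² − 91.1²) = 22740 mm^2
Q = A × v

Q ≈ 685 L/min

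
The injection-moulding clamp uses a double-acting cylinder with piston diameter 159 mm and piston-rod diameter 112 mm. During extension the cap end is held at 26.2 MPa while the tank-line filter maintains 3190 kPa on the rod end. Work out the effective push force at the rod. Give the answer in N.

F ≈ 4.88e5 N

Cap-side area A_cap = π/4 × (159 mm)² = 19860 mm^2
Rod-side annular area A_ann = π/4 × (159² − 112²) = 10000 mm^2
Net thrust = P_cap·A_cap − P_rod·A_ann = 5.202e5 N − 31910 N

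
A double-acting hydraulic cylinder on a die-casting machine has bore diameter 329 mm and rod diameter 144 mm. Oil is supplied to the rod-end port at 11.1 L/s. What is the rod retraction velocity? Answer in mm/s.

v ≈ 162 mm/s

Rod-side annular area A_ann = π/4 × (329² − 144²) = 68730 mm^2
Flow into the rod-end port fills the annular volume.
v = Q / A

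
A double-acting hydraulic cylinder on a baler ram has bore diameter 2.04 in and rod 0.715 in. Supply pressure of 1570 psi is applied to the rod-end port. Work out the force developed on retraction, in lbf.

Rod-side annular area A_ann = π/4 × (2.04² − 0.715²) = 2.867 in^2
On retraction the pressure acts on the annular area (bore minus rod).
F = P × A_ann

F ≈ 4500 lbf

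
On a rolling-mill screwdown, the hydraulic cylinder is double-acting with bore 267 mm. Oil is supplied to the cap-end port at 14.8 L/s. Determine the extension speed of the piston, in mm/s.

Cap-side area A_cap = π/4 × (267 mm)² = 55990 mm^2
v = Q / A

v ≈ 264 mm/s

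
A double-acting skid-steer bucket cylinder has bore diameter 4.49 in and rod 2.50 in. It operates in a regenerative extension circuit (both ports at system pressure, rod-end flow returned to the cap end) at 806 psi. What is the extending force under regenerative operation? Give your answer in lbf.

F ≈ 3960 lbf

With equal pressure on both faces, forces on the annular region cancel; the net push is pressure × rod cross-section.
Rod cross-section A_rod = π/4 × (2.50 in)² = 4.909 in^2
F = P × A_rod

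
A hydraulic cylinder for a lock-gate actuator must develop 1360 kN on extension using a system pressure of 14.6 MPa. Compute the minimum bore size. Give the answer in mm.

D ≈ 344 mm

Extension force acts on the full piston face: F = P × (π/4)D².
D = √(4F / (πP)) = √(4 × 1360 kN / (π × 14.6 MPa))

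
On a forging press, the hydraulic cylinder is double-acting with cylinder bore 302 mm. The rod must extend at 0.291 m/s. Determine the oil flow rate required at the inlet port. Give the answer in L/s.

Q ≈ 20.8 L/s

Cap-side area A_cap = π/4 × (302 mm)² = 71630 mm^2
Q = A × v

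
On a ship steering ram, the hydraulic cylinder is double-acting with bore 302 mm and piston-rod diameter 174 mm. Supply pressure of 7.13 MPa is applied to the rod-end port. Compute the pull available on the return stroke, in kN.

Rod-side annular area A_ann = π/4 × (302² − 174²) = 47850 mm^2
On retraction the pressure acts on the annular area (bore minus rod).
F = P × A_ann

F ≈ 341 kN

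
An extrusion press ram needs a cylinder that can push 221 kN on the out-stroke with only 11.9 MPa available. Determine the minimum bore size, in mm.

Extension force acts on the full piston face: F = P × (π/4)D².
D = √(4F / (πP)) = √(4 × 221 kN / (π × 11.9 MPa))

D ≈ 154 mm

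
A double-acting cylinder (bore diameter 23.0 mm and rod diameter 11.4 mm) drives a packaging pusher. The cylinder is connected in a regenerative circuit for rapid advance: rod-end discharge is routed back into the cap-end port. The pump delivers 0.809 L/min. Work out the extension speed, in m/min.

In regeneration the rod-end outflow joins the pump flow into the cap end, so the net volume the pump must supply per unit advance equals the rod cross-section area.
Rod cross-section A_rod = π/4 × (11.4 mm)² = 102.1 mm^2
v = Q_pump / A_rod

v ≈ 7.93 m/min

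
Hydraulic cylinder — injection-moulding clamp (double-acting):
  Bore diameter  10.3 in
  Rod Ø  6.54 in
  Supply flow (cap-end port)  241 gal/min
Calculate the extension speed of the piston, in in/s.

v ≈ 11.1 in/s

Cap-side area A_cap = π/4 × (10.3 in)² = 83.32 in^2
v = Q / A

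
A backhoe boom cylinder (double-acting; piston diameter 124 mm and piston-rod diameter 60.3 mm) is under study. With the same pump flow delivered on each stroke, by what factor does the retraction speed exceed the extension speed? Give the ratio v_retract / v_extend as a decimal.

Cap-side area A_cap = π/4 × (124 mm)² = 12080 mm^2
Rod-side annular area A_ann = π/4 × (124² − 60.3²) = 9221 mm^2
For equal Q, v ∝ 1/A, so v_ret/v_ext = A_cap/A_ann.

v_ret/v_ext ≈ 1.31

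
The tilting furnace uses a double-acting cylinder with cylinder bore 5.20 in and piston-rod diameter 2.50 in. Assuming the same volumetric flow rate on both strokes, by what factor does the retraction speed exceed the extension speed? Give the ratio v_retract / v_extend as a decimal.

Cap-side area A_cap = π/4 × (5.20 in)² = 21.24 in^2
Rod-side annular area A_ann = π/4 × (5.20² − 2.50²) = 16.33 in^2
For equal Q, v ∝ 1/A, so v_ret/v_ext = A_cap/A_ann.

v_ret/v_ext ≈ 1.30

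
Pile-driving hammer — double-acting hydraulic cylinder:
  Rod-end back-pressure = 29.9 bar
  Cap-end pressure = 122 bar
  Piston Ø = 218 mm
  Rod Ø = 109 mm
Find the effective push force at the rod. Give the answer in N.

Cap-side area A_cap = π/4 × (218 mm)² = 37330 mm^2
Rod-side annular area A_ann = π/4 × (218² − 109²) = 27990 mm^2
Net thrust = P_cap·A_cap − P_rod·A_ann = 4.554e5 N − 83700 N

F ≈ 3.72e5 N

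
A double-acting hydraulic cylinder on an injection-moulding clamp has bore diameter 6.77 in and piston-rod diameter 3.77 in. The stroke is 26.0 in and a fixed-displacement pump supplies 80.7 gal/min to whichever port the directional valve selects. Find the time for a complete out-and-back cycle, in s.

Cap-side area A_cap = π/4 × (6.77 in)² = 36.00 in^2
Rod-side annular area A_ann = π/4 × (6.77² − 3.77²) = 24.83 in^2
t_ext = A_cap·L/Q = 3.012 s
t_ret = A_ann·L/Q = 2.078 s
t_cycle = t_ext + t_ret

t ≈ 5.09 s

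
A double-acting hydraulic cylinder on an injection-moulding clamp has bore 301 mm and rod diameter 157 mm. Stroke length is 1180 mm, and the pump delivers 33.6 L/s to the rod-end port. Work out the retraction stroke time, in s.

t ≈ 1.82 s

Rod-side annular area A_ann = π/4 × (301² − 157²) = 51800 mm^2
Swept volume V = A × L; t = V / Q = A·L / Q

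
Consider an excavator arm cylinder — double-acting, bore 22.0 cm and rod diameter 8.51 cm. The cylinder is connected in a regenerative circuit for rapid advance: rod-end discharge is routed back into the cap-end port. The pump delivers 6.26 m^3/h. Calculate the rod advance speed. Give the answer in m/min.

In regeneration the rod-end outflow joins the pump flow into the cap end, so the net volume the pump must supply per unit advance equals the rod cross-section area.
Rod cross-section A_rod = π/4 × (8.51 cm)² = 56.88 cm^2
v = Q_pump / A_rod

v ≈ 18.3 m/min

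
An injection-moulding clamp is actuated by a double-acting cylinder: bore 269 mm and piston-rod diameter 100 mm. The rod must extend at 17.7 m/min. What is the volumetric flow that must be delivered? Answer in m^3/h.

Cap-side area A_cap = π/4 × (269 mm)² = 56830 mm^2
Q = A × v

Q ≈ 60.4 m^3/h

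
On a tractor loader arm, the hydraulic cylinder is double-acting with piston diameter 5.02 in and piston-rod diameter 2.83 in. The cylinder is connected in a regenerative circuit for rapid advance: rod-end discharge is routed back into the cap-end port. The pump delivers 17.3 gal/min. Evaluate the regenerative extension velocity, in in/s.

In regeneration the rod-end outflow joins the pump flow into the cap end, so the net volume the pump must supply per unit advance equals the rod cross-section area.
Rod cross-section A_rod = π/4 × (2.83 in)² = 6.290 in^2
v = Q_pump / A_rod

v ≈ 10.6 in/s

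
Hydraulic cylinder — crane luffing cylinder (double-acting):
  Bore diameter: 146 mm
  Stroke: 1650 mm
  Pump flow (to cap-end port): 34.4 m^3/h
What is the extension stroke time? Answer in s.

t ≈ 2.89 s

Cap-side area A_cap = π/4 × (146 mm)² = 16740 mm^2
Swept volume V = A × L; t = V / Q = A·L / Q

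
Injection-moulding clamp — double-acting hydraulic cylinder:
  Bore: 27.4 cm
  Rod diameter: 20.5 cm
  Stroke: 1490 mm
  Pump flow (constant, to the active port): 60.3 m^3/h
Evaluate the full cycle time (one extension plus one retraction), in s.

Cap-side area A_cap = π/4 × (27.4 cm)² = 589.6 cm^2
Rod-side annular area A_ann = π/4 × (27.4² − 20.5²) = 259.6 cm^2
t_ext = A_cap·L/Q = 5.245 s
t_ret = A_ann·L/Q = 2.309 s
t_cycle = t_ext + t_ret

t ≈ 7.55 s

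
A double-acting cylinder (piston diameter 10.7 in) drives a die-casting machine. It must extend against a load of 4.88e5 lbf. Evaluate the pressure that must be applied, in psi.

Cap-side area A_cap = π/4 × (10.7 in)² = 89.92 in^2
P = F / A = 4.88e5 lbf / A

P ≈ 5430 psi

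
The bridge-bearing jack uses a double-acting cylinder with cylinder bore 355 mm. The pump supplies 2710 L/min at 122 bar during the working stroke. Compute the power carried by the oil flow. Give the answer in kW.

W ≈ 551 kW

Hydraulic power = P × Q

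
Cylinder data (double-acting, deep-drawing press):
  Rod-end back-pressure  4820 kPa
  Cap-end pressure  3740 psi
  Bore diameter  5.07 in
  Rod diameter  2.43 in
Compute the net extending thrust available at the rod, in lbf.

Cap-side area A_cap = π/4 × (5.07 in)² = 20.19 in^2
Rod-side annular area A_ann = π/4 × (5.07² − 2.43²) = 15.55 in^2
Net thrust = P_cap·A_cap − P_rod·A_ann = 75510 lbf − 10870 lbf

F ≈ 64600 lbf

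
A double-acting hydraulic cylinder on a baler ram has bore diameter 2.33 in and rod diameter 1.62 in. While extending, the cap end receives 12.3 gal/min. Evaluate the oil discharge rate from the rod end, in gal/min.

Cap-side area A_cap = π/4 × (2.33 in)² = 4.264 in^2
Rod-side annular area A_ann = π/4 × (2.33² − 1.62²) = 2.203 in^2
Piston speed v = Q_in/A_cap; rod-end outflow Q_out = v × A_ann = Q_in × A_ann/A_cap.

Q_out ≈ 6.35 gal/min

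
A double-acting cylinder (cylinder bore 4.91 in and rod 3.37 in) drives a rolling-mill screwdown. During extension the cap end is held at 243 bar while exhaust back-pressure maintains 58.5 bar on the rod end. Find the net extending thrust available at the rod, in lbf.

Cap-side area A_cap = π/4 × (4.91 in)² = 18.93 in^2
Rod-side annular area A_ann = π/4 × (4.91² − 3.37²) = 10.01 in^2
Net thrust = P_cap·A_cap − P_rod·A_ann = 66730 lbf − 8497 lbf

F ≈ 58200 lbf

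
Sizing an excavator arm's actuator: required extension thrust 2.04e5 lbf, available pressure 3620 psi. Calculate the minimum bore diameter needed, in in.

D ≈ 8.47 in

Extension force acts on the full piston face: F = P × (π/4)D².
D = √(4F / (πP)) = √(4 × 2.04e5 lbf / (π × 3620 psi))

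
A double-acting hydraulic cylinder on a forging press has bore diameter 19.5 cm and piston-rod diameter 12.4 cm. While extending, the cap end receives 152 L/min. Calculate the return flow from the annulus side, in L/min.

Q_out ≈ 90.5 L/min

Cap-side area A_cap = π/4 × (19.5 cm)² = 298.6 cm^2
Rod-side annular area A_ann = π/4 × (19.5² − 12.4²) = 177.9 cm^2
Piston speed v = Q_in/A_cap; rod-end outflow Q_out = v × A_ann = Q_in × A_ann/A_cap.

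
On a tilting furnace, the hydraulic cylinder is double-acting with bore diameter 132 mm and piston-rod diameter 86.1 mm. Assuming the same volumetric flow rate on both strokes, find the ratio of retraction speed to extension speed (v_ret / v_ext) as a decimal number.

v_ret/v_ext ≈ 1.74

Cap-side area A_cap = π/4 × (132 mm)² = 13680 mm^2
Rod-side annular area A_ann = π/4 × (132² − 86.1²) = 7862 mm^2
For equal Q, v ∝ 1/A, so v_ret/v_ext = A_cap/A_ann.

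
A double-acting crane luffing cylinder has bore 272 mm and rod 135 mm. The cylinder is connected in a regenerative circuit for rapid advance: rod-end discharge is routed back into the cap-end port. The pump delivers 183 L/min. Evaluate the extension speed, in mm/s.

In regeneration the rod-end outflow joins the pump flow into the cap end, so the net volume the pump must supply per unit advance equals the rod cross-section area.
Rod cross-section A_rod = π/4 × (135 mm)² = 14310 mm^2
v = Q_pump / A_rod

v ≈ 213 mm/s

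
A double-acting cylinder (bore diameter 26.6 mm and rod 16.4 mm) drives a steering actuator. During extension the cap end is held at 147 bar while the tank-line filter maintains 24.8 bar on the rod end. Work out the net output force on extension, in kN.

Cap-side area A_cap = π/4 × (26.6 mm)² = 555.7 mm^2
Rod-side annular area A_ann = π/4 × (26.6² − 16.4²) = 344.5 mm^2
Net thrust = P_cap·A_cap − P_rod·A_ann = 8.169 kN − 0.8543 kN

F ≈ 7.31 kN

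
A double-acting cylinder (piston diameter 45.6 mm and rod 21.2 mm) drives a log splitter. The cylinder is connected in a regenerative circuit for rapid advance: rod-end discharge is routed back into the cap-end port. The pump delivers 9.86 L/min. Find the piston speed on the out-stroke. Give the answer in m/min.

v ≈ 27.9 m/min

In regeneration the rod-end outflow joins the pump flow into the cap end, so the net volume the pump must supply per unit advance equals the rod cross-section area.
Rod cross-section A_rod = π/4 × (21.2 mm)² = 353.0 mm^2
v = Q_pump / A_rod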